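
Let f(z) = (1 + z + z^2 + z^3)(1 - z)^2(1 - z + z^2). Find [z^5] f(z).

(1 + z + z^2 + z^3) has coefficients 1,1,1,1 for degrees 0…3.
(1 - z)^2 has coefficients 1,-2,1,0,0,0 for degrees 0…5.
Finally multiplying by (1 - z + z^2), the product of all factors after the first has coefficients 1,-3,4,-3,1,0 for degrees 0…5.
[z^5] = 1·0 + 1·1 + 1·(-3) + 1·4 = 2.

2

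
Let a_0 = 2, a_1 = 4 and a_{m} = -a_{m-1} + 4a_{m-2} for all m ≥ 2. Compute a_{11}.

The ordinary generating function has denominator 1 + x - 4x^2.
Iterating the recurrence: a_0,…,a_{11} = 2, 4, 4, 12, 4, 44, -28, 204, -316, 1132, -2396, 6924.

6924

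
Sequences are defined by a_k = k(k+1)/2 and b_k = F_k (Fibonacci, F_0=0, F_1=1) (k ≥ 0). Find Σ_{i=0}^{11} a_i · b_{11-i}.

894

Write out a_i and b_{11-i} for i = 0,…,11 and sum the products.
Σ = 0·89 + 1·55 + 3·34 + 6·21 + 10·13 + 15·8 + 21·5 + 28·3 + 36·2 + 45·1 + 55·1 + 66·0 = 894.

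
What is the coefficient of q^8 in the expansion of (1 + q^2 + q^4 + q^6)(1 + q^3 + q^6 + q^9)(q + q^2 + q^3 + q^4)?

5

(1 + q^2 + q^4 + q^6) has coefficients 1,0,1,0,1,0,1 for degrees 0…6.
(1 + q^3 + q^6 + q^9) has coefficients 1,0,0,1,0,0,1,0,0 for degrees 0…8.
Finally multiplying by (q + q^2 + q^3 + q^4), the product of all factors after the first has coefficients 0,1,1,1,2,1,1,2,1 for degrees 0…8.
[q^8] = 1·1 + 1·1 + 1·2 + 1·1 = 5.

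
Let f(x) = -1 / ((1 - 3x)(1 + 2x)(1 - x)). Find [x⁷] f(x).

-1934

Partial fractions give a closed form: a_n = (-9/10)·3^n + (-4/15)·(-2)^n + (1/6)·1^n.
At n = 7: a_7 = -1934.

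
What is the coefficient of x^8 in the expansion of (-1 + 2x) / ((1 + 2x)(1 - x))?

The denominator gives the recurrence a_n = −a_(n−1) + 2a_(n−2) for n ≥ 2; the numerator fixes a_0 = -1, a_1 = 3.
Iterating: -1, 3, -5, 11, -21, 43, -85, 171, -341, so a_8 = -341.

-341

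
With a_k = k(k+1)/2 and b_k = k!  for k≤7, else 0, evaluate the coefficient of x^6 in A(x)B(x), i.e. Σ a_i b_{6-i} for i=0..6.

This is [x^6] in the product of the two ordinary generating functions.
Σ = 0·720 + 1·120 + 3·24 + 6·6 + 10·2 + 15·1 + 21·1 = 284.

284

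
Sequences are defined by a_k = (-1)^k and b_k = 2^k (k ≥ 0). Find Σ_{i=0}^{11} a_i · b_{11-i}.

1365

The convolution is the t^11 coefficient of A(t)B(t).
Σ = 1·2048 − 1·1024 + 1·512 − 1·256 + 1·128 − 1·64 + 1·32 − 1·16 + 1·8 − 1·4 + 1·2 − 1·1 = 1365.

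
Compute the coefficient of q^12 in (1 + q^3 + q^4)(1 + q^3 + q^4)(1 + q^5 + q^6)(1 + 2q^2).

(1 + q^3 + q^4) has coefficients 1,0,0,1,1 for degrees 0…4.
(1 + q^3 + q^4) has coefficients 1,0,0,1,1,0,0,0,0,0,0,0,0 for degrees 0…12.
Multiplying by (1 + q^5 + q^6) gives running coefficients 1,0,0,1,1,1,1,0,1,2,1,0,0 for degrees 0…12.
Finally multiplying by (1 + 2q^2), the product of all factors after the first has coefficients 1,0,2,1,1,3,3,2,3,2,3,4,2 for degrees 0…12.
[q^12] = 1·2 + 1·2 + 1·3 = 7.

7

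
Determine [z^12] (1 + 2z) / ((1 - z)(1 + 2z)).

1

Partial fractions give a closed form: a_n = (1)·1^n.
At n = 12: a_12 = 1.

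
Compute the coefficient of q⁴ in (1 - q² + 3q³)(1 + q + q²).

2

(1 - q² + 3q³) has coefficients 1,0,-1,3 for degrees 0…3.
(1 + q + q²) has coefficients 1,1,1,0,0 for degrees 0…4.
[q⁴] = 1·0 − 1·1 + 3·1 = 2.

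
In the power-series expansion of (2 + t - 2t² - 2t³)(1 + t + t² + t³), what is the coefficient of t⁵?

(2 + t - 2t² - 2t³) has coefficients 2,1,-2,-2 for degrees 0…3.
(1 + t + t² + t³) has coefficients 1,1,1,1,0,0 for degrees 0…5.
[t⁵] = 2·0 + 1·0 − 2·1 − 2·1 = -4.

-4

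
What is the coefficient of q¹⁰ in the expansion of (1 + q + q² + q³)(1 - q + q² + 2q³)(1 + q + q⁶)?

(1 + q + q² + q³) has coefficients 1,1,1,1 for degrees 0…3.
(1 - q + q² + 2q³) has coefficients 1,-1,1,2,0,0,0,0,0,0,0 for degrees 0…10.
Finally multiplying by (1 + q + q⁶), the product of all factors after the first has coefficients 1,0,0,3,2,0,1,-1,1,2,0 for degrees 0…10.
[q¹⁰] = 1·0 + 1·2 + 1·1 + 1·(-1) = 2.

2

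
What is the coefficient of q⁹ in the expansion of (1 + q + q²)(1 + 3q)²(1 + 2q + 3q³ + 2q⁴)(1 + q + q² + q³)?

152

(1 + q + q²) has coefficients 1,1,1 for degrees 0…2.
(1 + 3q)² has coefficients 1,6,9,0,0,0,0,0,0,0 for degrees 0…9.
Multiplying by (1 + 2q + 3q³ + 2q⁴) gives running coefficients 1,8,21,21,20,39,18,0,0,0 for degrees 0…9.
Finally multiplying by (1 + q + q² + q³), the product of all factors after the first has coefficients 1,9,30,51,70,101,98,77,57,18 for degrees 0…9.
[q⁹] = 1·18 + 1·57 + 1·77 = 152.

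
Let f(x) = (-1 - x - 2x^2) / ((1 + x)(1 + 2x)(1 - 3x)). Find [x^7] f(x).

-1429

The denominator gives the recurrence a_n = 7a_(n−2) + 6a_(n−3) for n ≥ 3; the numerator fixes a_0 = -1, a_1 = -1, a_2 = -9.
Iterating: -1, -1, -9, -13, -69, -145, -561, -1429, so a_7 = -1429.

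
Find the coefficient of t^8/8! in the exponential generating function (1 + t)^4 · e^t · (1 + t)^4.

The EGF product rule gives c_8 = Σ_{k_1+k_2+k_3=8} C(8; k_1,k_2,k_3) · ∏ g_i(k_i), where (1+t)^4 gives the falling factorial (4)_k; e^t gives (1)^k; (1+t)^4 gives the falling factorial (4)_k.
g_1(k) for k = 0…8: 1, 4, 12, 24, 24, 0, 0, 0, 0.
g_2(k) for k = 0…8: 1, 1, 1, 1, 1, 1, 1, 1, 1.
g_3(k) for k = 0…8: 1, 4, 12, 24, 24, 0, 0, 0, 0.
First combine the last two factors: h(k) = Σ_j C(k,j)·g_2(j)·g_3(k−j) for k = 0…8: 1, 5, 21, 73, 209, 501, 1045, 1961, 3393.
c_8 = Σ_k C(8,k)·g_1(k)·h(8−k) = 1·1·3393 + 8·4·1961 + 28·12·1045 + 56·24·501 + 70·24·209 = 3393 + 62752 + 351120 + 673344 + 351120 = 1441729.

1441729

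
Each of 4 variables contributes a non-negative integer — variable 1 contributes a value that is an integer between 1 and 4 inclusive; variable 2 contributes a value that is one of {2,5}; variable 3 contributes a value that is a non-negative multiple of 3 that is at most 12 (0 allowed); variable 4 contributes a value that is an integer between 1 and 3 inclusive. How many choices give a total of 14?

8

The generating function for the choices is (t + t^2 + t^3 + t^4)·(t^2 + t^5)·(1 + t^3 + t^6 + t^9 + t^12)·(t + t^2 + t^3); the count is [t^14].
(t + t^2 + t^3 + t^4) has coefficients 0,1,1,1,1 for degrees 0…4.
(t^2 + t^5) has coefficients 0,0,1,0,0,1,0,0,0,0,0,0,0,0,0 for degrees 0…14.
Multiplying by (1 + t^3 + t^6 + t^9 + t^12) gives running coefficients 0,0,1,0,0,2,0,0,2,0,0,2,0,0,2 for degrees 0…14.
Finally multiplying by (t + t^2 + t^3), the product of all factors after the first has coefficients 0,0,0,1,1,1,2,2,2,2,2,2,2,2,2 for degrees 0…14.
[t^14] = 1·2 + 1·2 + 1·2 + 1·2 = 8.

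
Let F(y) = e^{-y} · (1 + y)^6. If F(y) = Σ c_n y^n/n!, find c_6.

The EGF product rule gives c_6 = Σ_{k_1+k_2=6} C(6; k_1,k_2) · ∏ g_i(k_i), where e^{-y} gives (-1)^k; (1+y)^6 gives the falling factorial (6)_k.
g_1(k) for k = 0…6: 1, -1, 1, -1, 1, -1, 1.
g_2(k) for k = 0…6: 1, 6, 30, 120, 360, 720, 720.
c_6 = Σ_k C(6,k)·g_1(k)·g_2(6−k) = 1·1·720 + 6·(-1)·720 + 15·1·360 + 20·(-1)·120 + 15·1·30 + 6·(-1)·6 + 1·1·1 = 720 − 4320 + 5400 − 2400 + 450 − 36 + 1 = -185.

-185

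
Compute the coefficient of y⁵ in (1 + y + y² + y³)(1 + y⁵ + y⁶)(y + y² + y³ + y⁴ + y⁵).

4

(1 + y + y² + y³) has coefficients 1,1,1,1 for degrees 0…3.
(1 + y⁵ + y⁶) has coefficients 1,0,0,0,0,1 for degrees 0…5.
Finally multiplying by (y + y² + y³ + y⁴ + y⁵), the product of all factors after the first has coefficients 0,1,1,1,1,1 for degrees 0…5.
[y⁵] = 1·1 + 1·1 + 1·1 + 1·1 = 4.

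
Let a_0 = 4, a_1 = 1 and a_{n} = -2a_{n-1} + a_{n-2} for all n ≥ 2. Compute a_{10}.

The ordinary generating function has denominator 1 + 2y - y^2.
Iterating the recurrence: a_0,…,a_{10} = 4, 1, 2, -3, 8, -19, 46, -111, 268, -647, 1562.

1562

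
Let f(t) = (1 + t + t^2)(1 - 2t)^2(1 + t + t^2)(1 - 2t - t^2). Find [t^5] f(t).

(1 + t + t^2) has coefficients 1,1,1 for degrees 0…2.
(1 - 2t)^2 has coefficients 1,-4,4,0,0,0 for degrees 0…5.
Multiplying by (1 + t + t^2) gives running coefficients 1,-3,1,0,4,0 for degrees 0…5.
Finally multiplying by (1 - 2t - t^2), the product of all factors after the first has coefficients 1,-5,6,1,3,-8 for degrees 0…5.
[t^5] = 1·(-8) + 1·3 + 1·1 = -4.

-4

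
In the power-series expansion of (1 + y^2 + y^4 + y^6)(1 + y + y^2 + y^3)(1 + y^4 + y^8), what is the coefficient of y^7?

4

(1 + y^2 + y^4 + y^6) has coefficients 1,0,1,0,1,0,1 for degrees 0…6.
(1 + y + y^2 + y^3) has coefficients 1,1,1,1,0,0,0,0 for degrees 0…7.
Finally multiplying by (1 + y^4 + y^8), the product of all factors after the first has coefficients 1,1,1,1,1,1,1,1 for degrees 0…7.
[y^7] = 1·1 + 1·1 + 1·1 + 1·1 = 4.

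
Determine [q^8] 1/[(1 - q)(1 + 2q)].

171

The denominator gives the recurrence a_n = −a_(n−1) + 2a_(n−2) for n ≥ 2; the numerator fixes a_0 = 1, a_1 = -1.
Iterating: 1, -1, 3, -5, 11, -21, 43, -85, 171, so a_8 = 171.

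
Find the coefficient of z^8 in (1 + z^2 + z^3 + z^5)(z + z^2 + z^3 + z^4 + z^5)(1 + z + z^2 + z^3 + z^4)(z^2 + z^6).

14

(1 + z^2 + z^3 + z^5) has coefficients 1,0,1,1,0,1 for degrees 0…5.
(z + z^2 + z^3 + z^4 + z^5) has coefficients 0,1,1,1,1,1,0,0,0 for degrees 0…8.
Multiplying by (1 + z + z^2 + z^3 + z^4) gives running coefficients 0,1,2,3,4,5,4,3,2 for degrees 0…8.
Finally multiplying by (z^2 + z^6), the product of all factors after the first has coefficients 0,0,0,1,2,3,4,6,6 for degrees 0…8.
[z^8] = 1·6 + 1·4 + 1·3 + 1·1 = 14.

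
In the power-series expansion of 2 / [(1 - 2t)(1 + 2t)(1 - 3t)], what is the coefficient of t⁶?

Partial fractions give a closed form: a_n = (-2)·2^n + (2/5)·(-2)^n + (18/5)·3^n.
At n = 6: a_6 = 2522.

2522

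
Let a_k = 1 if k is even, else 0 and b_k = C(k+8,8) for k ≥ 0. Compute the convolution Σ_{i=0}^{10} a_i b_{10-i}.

60172

The convolution is the x^10 coefficient of A(x)B(x).
Σ = 1·43758 + 0·24310 + 1·12870 + 0·6435 + 1·3003 + 0·1287 + 1·495 + 0·165 + 1·45 + 0·9 + 1·1 = 60172.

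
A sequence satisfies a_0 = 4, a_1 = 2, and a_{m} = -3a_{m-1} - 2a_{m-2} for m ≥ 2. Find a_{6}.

-374

The ordinary generating function has denominator 1 + 3q + 2q^2.
Iterating the recurrence: a_0,…,a_{6} = 4, 2, -14, 38, -86, 182, -374.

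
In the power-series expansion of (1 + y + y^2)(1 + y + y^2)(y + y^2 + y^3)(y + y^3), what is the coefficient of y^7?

(1 + y + y^2) has coefficients 1,1,1 for degrees 0…2.
(1 + y + y^2) has coefficients 1,1,1,0,0,0,0,0 for degrees 0…7.
Multiplying by (y + y^2 + y^3) gives running coefficients 0,1,2,3,2,1,0,0 for degrees 0…7.
Finally multiplying by (y + y^3), the product of all factors after the first has coefficients 0,0,1,2,4,4,4,2 for degrees 0…7.
[y^7] = 1·2 + 1·4 + 1·4 = 10.

10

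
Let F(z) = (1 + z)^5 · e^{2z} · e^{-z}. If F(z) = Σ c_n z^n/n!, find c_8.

19081

The EGF product rule gives c_8 = Σ_{k_1+k_2+k_3=8} C(8; k_1,k_2,k_3) · ∏ g_i(k_i), where (1+z)^5 gives the falling factorial (5)_k; e^{2z} gives (2)^k; e^{-z} gives (-1)^k.
g_1(k) for k = 0…8: 1, 5, 20, 60, 120, 120, 0, 0, 0.
g_2(k) for k = 0…8: 1, 2, 4, 8, 16, 32, 64, 128, 256.
g_3(k) for k = 0…8: 1, -1, 1, -1, 1, -1, 1, -1, 1.
First combine the last two factors: h(k) = Σ_j C(k,j)·g_2(j)·g_3(k−j) for k = 0…8: 1, 1, 1, 1, 1, 1, 1, 1, 1.
c_8 = Σ_k C(8,k)·g_1(k)·h(8−k) = 1·1·1 + 8·5·1 + 28·20·1 + 56·60·1 + 70·120·1 + 56·120·1 = 1 + 40 + 560 + 3360 + 8400 + 6720 = 19081.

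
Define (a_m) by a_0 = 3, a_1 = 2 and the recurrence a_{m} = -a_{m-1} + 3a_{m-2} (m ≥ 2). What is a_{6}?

91

The ordinary generating function has denominator 1 + y - 3y^2.
Iterating the recurrence: a_0,…,a_{6} = 3, 2, 7, -1, 22, -25, 91.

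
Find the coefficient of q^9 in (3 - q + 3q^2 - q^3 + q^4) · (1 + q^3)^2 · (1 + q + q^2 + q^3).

(3 - q + 3q^2 - q^3 + q^4) has coefficients 3,-1,3,-1,1 for degrees 0…4.
(1 + q^3)^2 has coefficients 1,0,0,2,0,0,1,0,0,0 for degrees 0…9.
Finally multiplying by (1 + q + q^2 + q^3), the product of all factors after the first has coefficients 1,1,1,3,2,2,3,1,1,1 for degrees 0…9.
[q^9] = 3·1 − 1·1 + 3·1 − 1·3 + 1·2 = 4.

4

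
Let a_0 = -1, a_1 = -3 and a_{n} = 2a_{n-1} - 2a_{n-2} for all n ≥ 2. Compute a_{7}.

The ordinary generating function has denominator 1 - 2q + 2q^2.
Iterating the recurrence: a_0,…,a_{7} = -1, -3, -4, -2, 4, 12, 16, 8.

8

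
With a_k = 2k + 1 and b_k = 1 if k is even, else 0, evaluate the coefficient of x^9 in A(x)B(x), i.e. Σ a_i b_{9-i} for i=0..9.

This is [x^9] in the product of the two ordinary generating functions.
Σ = 1·0 + 3·1 + 5·0 + 7·1 + 9·0 + 11·1 + 13·0 + 15·1 + 17·0 + 19·1 = 55.

55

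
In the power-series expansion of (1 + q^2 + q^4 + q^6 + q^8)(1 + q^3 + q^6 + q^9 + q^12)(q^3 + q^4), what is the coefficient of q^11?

3

(1 + q^2 + q^4 + q^6 + q^8) has coefficients 1,0,1,0,1,0,1,0,1 for degrees 0…8.
(1 + q^3 + q^6 + q^9 + q^12) has coefficients 1,0,0,1,0,0,1,0,0,1,0,0 for degrees 0…11.
Finally multiplying by (q^3 + q^4), the product of all factors after the first has coefficients 0,0,0,1,1,0,1,1,0,1,1,0 for degrees 0…11.
[q^11] = 1·0 + 1·1 + 1·1 + 1·0 + 1·1 = 3.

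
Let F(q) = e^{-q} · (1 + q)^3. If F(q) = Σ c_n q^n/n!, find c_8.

The EGF product rule gives c_8 = Σ_{k_1+k_2=8} C(8; k_1,k_2) · ∏ g_i(k_i), where e^{-q} gives (-1)^k; (1+q)^3 gives the falling factorial (3)_k.
g_1(k) for k = 0…8: 1, -1, 1, -1, 1, -1, 1, -1, 1.
g_2(k) for k = 0…8: 1, 3, 6, 6, 0, 0, 0, 0, 0.
c_8 = Σ_k C(8,k)·g_1(k)·g_2(8−k) = 56·(-1)·6 + 28·1·6 + 8·(-1)·3 + 1·1·1 = −336 + 168 − 24 + 1 = -191.

-191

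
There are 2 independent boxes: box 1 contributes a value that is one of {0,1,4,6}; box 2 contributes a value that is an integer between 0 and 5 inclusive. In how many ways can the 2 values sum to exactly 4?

The generating function for the choices is (1 + z + z^4 + z^6)·(1 + z + z^2 + z^3 + z^4 + z^5); the count is [z^4].
(1 + z + z^4 + z^6) has coefficients 1,1,0,0,1 for degrees 0…4.
(1 + z + z^2 + z^3 + z^4 + z^5) has coefficients 1,1,1,1,1 for degrees 0…4.
[z^4] = 1·1 + 1·1 + 1·1 = 3.

3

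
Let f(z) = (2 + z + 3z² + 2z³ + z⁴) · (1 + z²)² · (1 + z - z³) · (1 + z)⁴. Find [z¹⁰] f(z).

(2 + z + 3z² + 2z³ + z⁴) has coefficients 2,1,3,2,1 for degrees 0…4.
(1 + z²)² has coefficients 1,0,2,0,1,0,0,0,0,0,0 for degrees 0…10.
Multiplying by (1 + z - z³) gives running coefficients 1,1,2,1,1,-1,0,-1,0,0,0 for degrees 0…10.
Finally multiplying by (1 + z)⁴, the product of all factors after the first has coefficients 1,5,12,19,22,18,8,-2,-7,-7,-4 for degrees 0…10.
[z¹⁰] = 2·(-4) + 1·(-7) + 3·(-7) + 2·(-2) + 1·8 = -32.

-32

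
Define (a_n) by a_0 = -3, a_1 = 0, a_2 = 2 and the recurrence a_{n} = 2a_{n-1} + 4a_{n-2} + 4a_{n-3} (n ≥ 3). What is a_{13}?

-863232

The ordinary generating function has denominator 1 - 2x - 4x^2 - 4x^3.
Iterating the recurrence: a_0,…,a_{13} = -3, 0, 2, -8, -8, -40, -144, -480, -1696, -5888, -20480, -71296, -248064, -863232.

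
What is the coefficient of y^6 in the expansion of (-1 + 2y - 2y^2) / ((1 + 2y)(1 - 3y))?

-307

The denominator gives the recurrence a_n = a_(n−1) + 6a_(n−2) for n ≥ 3; the numerator fixes a_0 = -1, a_1 = 1, a_2 = -7.
Iterating: -1, 1, -7, -1, -43, -49, -307, so a_6 = -307.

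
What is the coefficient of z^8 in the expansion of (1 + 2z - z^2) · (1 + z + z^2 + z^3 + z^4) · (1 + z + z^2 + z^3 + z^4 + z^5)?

4

(1 + 2z - z^2) has coefficients 1,2,-1 for degrees 0…2.
(1 + z + z^2 + z^3 + z^4) has coefficients 1,1,1,1,1,0,0,0,0 for degrees 0…8.
Finally multiplying by (1 + z + z^2 + z^3 + z^4 + z^5), the product of all factors after the first has coefficients 1,2,3,4,5,5,4,3,2 for degrees 0…8.
[z^8] = 1·2 + 2·3 − 1·4 = 4.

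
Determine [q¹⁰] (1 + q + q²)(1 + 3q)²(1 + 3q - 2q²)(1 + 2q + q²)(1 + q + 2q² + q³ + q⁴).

-77

(1 + q + q²) has coefficients 1,1,1 for degrees 0…2.
(1 + 3q)² has coefficients 1,6,9,0,0,0,0,0,0,0,0 for degrees 0…10.
Multiplying by (1 + 3q - 2q²) gives running coefficients 1,9,25,15,-18,0,0,0,0,0,0 for degrees 0…10.
Multiplying by (1 + 2q + q²) gives running coefficients 1,11,44,74,37,-21,-18,0,0,0,0 for degrees 0…10.
Finally multiplying by (1 + q + 2q² + q³ + q⁴), the product of all factors after the first has coefficients 1,12,57,141,211,219,153,51,-20,-39,-18 for degrees 0…10.
[q¹⁰] = 1·(-18) + 1·(-39) + 1·(-20) = -77.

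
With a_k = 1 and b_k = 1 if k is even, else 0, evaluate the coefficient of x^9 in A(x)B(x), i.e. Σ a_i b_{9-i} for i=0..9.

Write out a_i and b_{9-i} for i = 0,…,9 and sum the products.
Σ = 1·0 + 1·1 + 1·0 + 1·1 + 1·0 + 1·1 + 1·0 + 1·1 + 1·0 + 1·1 = 5.

5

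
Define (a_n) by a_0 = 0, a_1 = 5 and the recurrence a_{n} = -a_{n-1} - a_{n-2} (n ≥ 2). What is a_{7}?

The ordinary generating function has denominator 1 + y + y^2.
Iterating the recurrence: a_0,…,a_{7} = 0, 5, -5, 0, 5, -5, 0, 5.

5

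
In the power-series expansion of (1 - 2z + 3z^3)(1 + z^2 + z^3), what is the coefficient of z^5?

(1 - 2z + 3z^3) has coefficients 1,-2,0,3 for degrees 0…3.
(1 + z^2 + z^3) has coefficients 1,0,1,1,0,0 for degrees 0…5.
[z^5] = 1·0 − 2·0 + 3·1 = 3.

3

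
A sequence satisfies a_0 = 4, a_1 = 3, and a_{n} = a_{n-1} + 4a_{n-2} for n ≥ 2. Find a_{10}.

The ordinary generating function has denominator 1 - t - 4t^2.
Iterating the recurrence: a_0,…,a_{10} = 4, 3, 19, 31, 107, 231, 659, 1583, 4219, 10551, 27427.

27427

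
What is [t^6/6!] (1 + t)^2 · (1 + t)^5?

The EGF product rule gives c_6 = Σ_{k_1+k_2=6} C(6; k_1,k_2) · ∏ g_i(k_i), where (1+t)^2 gives the falling factorial (2)_k; (1+t)^5 gives the falling factorial (5)_k.
g_1(k) for k = 0…6: 1, 2, 2, 0, 0, 0, 0.
g_2(k) for k = 0…6: 1, 5, 20, 60, 120, 120, 0.
c_6 = Σ_k C(6,k)·g_1(k)·g_2(6−k) = 6·2·120 + 15·2·120 = 1440 + 3600 = 5040.

5040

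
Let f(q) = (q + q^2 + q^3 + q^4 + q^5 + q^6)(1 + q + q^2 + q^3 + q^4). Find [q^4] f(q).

4

(q + q^2 + q^3 + q^4 + q^5 + q^6) has coefficients 0,1,1,1,1 for degrees 0…4.
(1 + q + q^2 + q^3 + q^4) has coefficients 1,1,1,1,1 for degrees 0…4.
[q^4] = 1·1 + 1·1 + 1·1 + 1·1 = 4.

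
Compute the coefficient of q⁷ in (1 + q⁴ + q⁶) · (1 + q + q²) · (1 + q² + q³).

(1 + q⁴ + q⁶) has coefficients 1,0,0,0,1,0,1 for degrees 0…6.
(1 + q + q²) has coefficients 1,1,1,0,0,0,0,0 for degrees 0…7.
Finally multiplying by (1 + q² + q³), the product of all factors after the first has coefficients 1,1,2,2,2,1,0,0 for degrees 0…7.
[q⁷] = 1·0 + 1·2 + 1·1 = 3.

3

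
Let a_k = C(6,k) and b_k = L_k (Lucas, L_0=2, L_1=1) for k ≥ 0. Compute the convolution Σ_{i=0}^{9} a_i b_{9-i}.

The convolution is the x^9 coefficient of A(x)B(x).
Σ = 1·76 + 6·47 + 15·29 + 20·18 + 15·11 + 6·7 + 1·4 + 0·3 + 0·1 + 0·2 = 1364.

1364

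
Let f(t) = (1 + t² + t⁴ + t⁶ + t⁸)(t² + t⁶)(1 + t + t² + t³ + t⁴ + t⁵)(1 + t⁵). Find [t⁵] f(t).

(1 + t² + t⁴ + t⁶ + t⁸) has coefficients 1,0,1,0,1,0 for degrees 0…5.
(t² + t⁶) has coefficients 0,0,1,0,0,0 for degrees 0…5.
Multiplying by (1 + t + t² + t³ + t⁴ + t⁵) gives running coefficients 0,0,1,1,1,1 for degrees 0…5.
Finally multiplying by (1 + t⁵), the product of all factors after the first has coefficients 0,0,1,1,1,1 for degrees 0…5.
[t⁵] = 1·1 + 1·1 + 1·0 = 2.

2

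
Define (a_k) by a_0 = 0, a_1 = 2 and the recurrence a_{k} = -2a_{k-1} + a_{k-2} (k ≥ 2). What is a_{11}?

11482

The ordinary generating function has denominator 1 + 2x - x^2.
Iterating the recurrence: a_0,…,a_{11} = 0, 2, -4, 10, -24, 58, -140, 338, -816, 1970, -4756, 11482.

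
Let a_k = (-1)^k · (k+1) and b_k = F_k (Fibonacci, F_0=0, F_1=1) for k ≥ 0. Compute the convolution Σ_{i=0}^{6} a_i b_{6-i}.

-2

This is [x^6] in the product of the two ordinary generating functions.
Σ = 1·8 − 2·5 + 3·3 − 4·2 + 5·1 − 6·1 + 7·0 = -2.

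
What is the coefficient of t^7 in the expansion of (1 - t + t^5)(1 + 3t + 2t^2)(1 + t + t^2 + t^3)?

6

(1 - t + t^5) has coefficients 1,-1,0,0,0,1 for degrees 0…5.
(1 + 3t + 2t^2) has coefficients 1,3,2,0,0,0,0,0 for degrees 0…7.
Finally multiplying by (1 + t + t^2 + t^3), the product of all factors after the first has coefficients 1,4,6,6,5,2,0,0 for degrees 0…7.
[t^7] = 1·0 − 1·0 + 1·6 = 6.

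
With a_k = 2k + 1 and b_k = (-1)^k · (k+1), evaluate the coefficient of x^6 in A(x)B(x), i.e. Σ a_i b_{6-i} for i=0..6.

This is [x^6] in the product of the two ordinary generating functions.
Σ = 1·7 + 3·(-6) + 5·5 + 7·(-4) + 9·3 + 11·(-2) + 13·1 = 4.

4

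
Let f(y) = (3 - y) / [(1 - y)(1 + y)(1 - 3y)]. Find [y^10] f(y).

177147

Partial fractions give a closed form: a_n = (-1/2)·1^n + (1/2)·(-1)^n + (3)·3^n.
At n = 10: a_10 = 177147.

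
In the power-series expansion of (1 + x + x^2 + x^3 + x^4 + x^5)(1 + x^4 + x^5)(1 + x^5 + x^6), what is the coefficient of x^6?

4

(1 + x + x^2 + x^3 + x^4 + x^5) has coefficients 1,1,1,1,1,1 for degrees 0…5.
(1 + x^4 + x^5) has coefficients 1,0,0,0,1,1,0 for degrees 0…6.
Finally multiplying by (1 + x^5 + x^6), the product of all factors after the first has coefficients 1,0,0,0,1,2,1 for degrees 0…6.
[x^6] = 1·1 + 1·2 + 1·1 + 1·0 + 1·0 + 1·0 = 4.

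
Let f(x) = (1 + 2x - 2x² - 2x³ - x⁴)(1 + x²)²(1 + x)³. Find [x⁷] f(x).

(1 + 2x - 2x² - 2x³ - x⁴) has coefficients 1,2,-2,-2,-1 for degrees 0…4.
(1 + x²)² has coefficients 1,0,2,0,1,0,0,0 for degrees 0…7.
Finally multiplying by (1 + x)³, the product of all factors after the first has coefficients 1,3,5,7,7,5,3,1 for degrees 0…7.
[x⁷] = 1·1 + 2·3 − 2·5 − 2·7 − 1·7 = -24.

-24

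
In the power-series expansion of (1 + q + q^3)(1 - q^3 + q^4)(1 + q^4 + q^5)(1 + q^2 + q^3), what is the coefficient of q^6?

(1 + q + q^3) has coefficients 1,1,0,1 for degrees 0…3.
(1 - q^3 + q^4) has coefficients 1,0,0,-1,1,0,0 for degrees 0…6.
Multiplying by (1 + q^4 + q^5) gives running coefficients 1,0,0,-1,2,1,0 for degrees 0…6.
Finally multiplying by (1 + q^2 + q^3), the product of all factors after the first has coefficients 1,0,1,0,2,0,1 for degrees 0…6.
[q^6] = 1·1 + 1·0 + 1·0 = 1.

1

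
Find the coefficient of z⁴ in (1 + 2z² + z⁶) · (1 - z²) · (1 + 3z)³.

(1 + 2z² + z⁶) has coefficients 1,0,2,0,0 for degrees 0…4.
(1 - z²) has coefficients 1,0,-1,0,0 for degrees 0…4.
Finally multiplying by (1 + 3z)³, the product of all factors after the first has coefficients 1,9,26,18,-27 for degrees 0…4.
[z⁴] = 1·(-27) + 2·26 = 25.

25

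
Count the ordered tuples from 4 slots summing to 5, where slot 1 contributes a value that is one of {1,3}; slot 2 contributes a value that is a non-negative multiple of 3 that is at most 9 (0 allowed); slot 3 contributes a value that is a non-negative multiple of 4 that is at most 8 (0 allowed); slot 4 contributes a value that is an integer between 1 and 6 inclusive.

3

The generating function for the choices is (z + z^3)·(1 + z^3 + z^6 + z^9)·(1 + z^4 + z^8)·(z + z^2 + z^3 + z^4 + z^5 + z^6); the count is [z^5].
(z + z^3) has coefficients 0,1,0,1 for degrees 0…3.
(1 + z^3 + z^6 + z^9) has coefficients 1,0,0,1,0,0 for degrees 0…5.
Multiplying by (1 + z^4 + z^8) gives running coefficients 1,0,0,1,1,0 for degrees 0…5.
Finally multiplying by (z + z^2 + z^3 + z^4 + z^5 + z^6), the product of all factors after the first has coefficients 0,1,1,1,2,3 for degrees 0…5.
[z^5] = 1·2 + 1·1 = 3.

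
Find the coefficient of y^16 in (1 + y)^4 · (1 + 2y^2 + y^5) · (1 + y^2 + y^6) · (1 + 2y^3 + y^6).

29

(1 + y)^4 has coefficients 1,4,6,4,1 for degrees 0…4.
(1 + 2y^2 + y^5) has coefficients 1,0,2,0,0,1,0,0,0,0,0,0,0,0,0,0,0 for degrees 0…16.
Multiplying by (1 + y^2 + y^6) gives running coefficients 1,0,3,0,2,1,1,1,2,0,0,1,0,0,0,0,0 for degrees 0…16.
Finally multiplying by (1 + 2y^3 + y^6), the product of all factors after the first has coefficients 1,0,3,2,2,7,2,5,7,2,4,6,1,1,4,0,0 for degrees 0…16.
[y^16] = 1·0 + 4·0 + 6·4 + 4·1 + 1·1 = 29.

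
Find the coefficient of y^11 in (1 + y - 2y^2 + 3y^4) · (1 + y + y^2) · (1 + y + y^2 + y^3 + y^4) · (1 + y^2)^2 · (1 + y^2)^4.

(1 + y - 2y^2 + 3y^4) has coefficients 1,1,-2,0,3 for degrees 0…4.
(1 + y + y^2) has coefficients 1,1,1,0,0,0,0,0,0,0,0,0 for degrees 0…11.
Multiplying by (1 + y + y^2 + y^3 + y^4) gives running coefficients 1,2,3,3,3,2,1,0,0,0,0,0 for degrees 0…11.
Multiplying by (1 + y^2)^2 gives running coefficients 1,2,5,7,10,10,10,7,5,2,1,0 for degrees 0…11.
Finally multiplying by (1 + y^2)^4, the product of all factors after the first has coefficients 1,2,9,15,36,50,84,97,126,120,126,97 for degrees 0…11.
[y^11] = 1·97 + 1·126 − 2·120 + 3·97 = 274.

274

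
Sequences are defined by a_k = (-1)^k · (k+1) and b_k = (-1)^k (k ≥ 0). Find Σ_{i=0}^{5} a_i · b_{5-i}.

Write out a_i and b_{5-i} for i = 0,…,5 and sum the products.
Σ = 1·(-1) − 2·1 + 3·(-1) − 4·1 + 5·(-1) − 6·1 = -21.

-21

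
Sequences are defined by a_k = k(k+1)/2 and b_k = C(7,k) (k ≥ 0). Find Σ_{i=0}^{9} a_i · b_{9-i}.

The convolution is the t^9 coefficient of A(t)B(t).
Σ = 0·0 + 1·0 + 3·1 + 6·7 + 10·21 + 15·35 + 21·35 + 28·21 + 36·7 + 45·1 = 2400.

2400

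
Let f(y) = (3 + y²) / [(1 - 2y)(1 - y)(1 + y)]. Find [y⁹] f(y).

2216

The denominator gives the recurrence a_n = 2a_(n−1) + a_(n−2) − 2a_(n−3) for n ≥ 3; the numerator fixes a_0 = 3, a_1 = 6, a_2 = 16.
Iterating: 3, 6, 16, 32, 68, 136, 276, 552, 1108, 2216, so a_9 = 2216.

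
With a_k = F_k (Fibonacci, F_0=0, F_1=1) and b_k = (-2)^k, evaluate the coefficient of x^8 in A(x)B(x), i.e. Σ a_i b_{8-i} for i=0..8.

-93

The convolution is the x^8 coefficient of A(x)B(x).
Σ = 0·256 + 1·(-128) + 1·64 + 2·(-32) + 3·16 + 5·(-8) + 8·4 + 13·(-2) + 21·1 = -93.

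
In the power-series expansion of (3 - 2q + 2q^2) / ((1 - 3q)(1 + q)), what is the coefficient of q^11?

339530

The denominator gives the recurrence a_n = 2a_(n−1) + 3a_(n−2) for n ≥ 3; the numerator fixes a_0 = 3, a_1 = 4, a_2 = 19.
Iterating: 3, 4, 19, 50, 157, 464, 1399, 4190, 12577, 37724, 113179, 339530, so a_11 = 339530.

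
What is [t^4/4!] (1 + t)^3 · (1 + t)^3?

360

The EGF product rule gives c_4 = Σ_{k_1+k_2=4} C(4; k_1,k_2) · ∏ g_i(k_i), where (1+t)^3 gives the falling factorial (3)_k; (1+t)^3 gives the falling factorial (3)_k.
g_1(k) for k = 0…4: 1, 3, 6, 6, 0.
g_2(k) for k = 0…4: 1, 3, 6, 6, 0.
c_4 = Σ_k C(4,k)·g_1(k)·g_2(4−k) = 4·3·6 + 6·6·6 + 4·6·3 = 72 + 216 + 72 = 360.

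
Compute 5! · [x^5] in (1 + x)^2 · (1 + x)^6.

The EGF product rule gives c_5 = Σ_{k_1+k_2=5} C(5; k_1,k_2) · ∏ g_i(k_i), where (1+x)^2 gives the falling factorial (2)_k; (1+x)^6 gives the falling factorial (6)_k.
g_1(k) for k = 0…5: 1, 2, 2, 0, 0, 0.
g_2(k) for k = 0…5: 1, 6, 30, 120, 360, 720.
c_5 = Σ_k C(5,k)·g_1(k)·g_2(5−k) = 1·1·720 + 5·2·360 + 10·2·120 = 720 + 3600 + 2400 = 6720.

6720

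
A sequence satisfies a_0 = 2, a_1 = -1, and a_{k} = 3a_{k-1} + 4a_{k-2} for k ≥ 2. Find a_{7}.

3275

The ordinary generating function has denominator 1 - 3y - 4y^2.
Iterating the recurrence: a_0,…,a_{7} = 2, -1, 5, 11, 53, 203, 821, 3275.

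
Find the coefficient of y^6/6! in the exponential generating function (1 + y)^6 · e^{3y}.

The EGF product rule gives c_6 = Σ_{k_1+k_2=6} C(6; k_1,k_2) · ∏ g_i(k_i), where (1+y)^6 gives the falling factorial (6)_k; e^{3y} gives (3)^k.
g_1(k) for k = 0…6: 1, 6, 30, 120, 360, 720, 720.
g_2(k) for k = 0…6: 1, 3, 9, 27, 81, 243, 729.
c_6 = Σ_k C(6,k)·g_1(k)·g_2(6−k) = 1·1·729 + 6·6·243 + 15·30·81 + 20·120·27 + 15·360·9 + 6·720·3 + 1·720·1 = 729 + 8748 + 36450 + 64800 + 48600 + 12960 + 720 = 173007.

173007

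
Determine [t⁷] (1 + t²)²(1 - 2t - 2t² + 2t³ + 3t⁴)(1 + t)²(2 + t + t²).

32

(1 + t²)² has coefficients 1,0,2,0,1 for degrees 0…4.
(1 - 2t - 2t² + 2t³ + 3t⁴) has coefficients 1,-2,-2,2,3,0,0,0 for degrees 0…7.
Multiplying by (1 + t)² gives running coefficients 1,0,-5,-4,5,8,3,0 for degrees 0…7.
Finally multiplying by (2 + t + t²), the product of all factors after the first has coefficients 2,1,-9,-13,1,17,19,11 for degrees 0…7.
[t⁷] = 1·11 + 2·17 + 1·(-13) = 32.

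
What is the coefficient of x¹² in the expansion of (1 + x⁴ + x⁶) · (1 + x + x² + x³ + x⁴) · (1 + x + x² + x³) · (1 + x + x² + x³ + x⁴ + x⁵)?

(1 + x⁴ + x⁶) has coefficients 1,0,0,0,1,0,1 for degrees 0…6.
(1 + x + x² + x³ + x⁴) has coefficients 1,1,1,1,1,0,0,0,0,0,0,0,0 for degrees 0…12.
Multiplying by (1 + x + x² + x³) gives running coefficients 1,2,3,4,4,3,2,1,0,0,0,0,0 for degrees 0…12.
Finally multiplying by (1 + x + x² + x³ + x⁴ + x⁵), the product of all factors after the first has coefficients 1,3,6,10,14,17,18,17,14,10,6,3,1 for degrees 0…12.
[x¹²] = 1·1 + 1·14 + 1·18 = 33.

33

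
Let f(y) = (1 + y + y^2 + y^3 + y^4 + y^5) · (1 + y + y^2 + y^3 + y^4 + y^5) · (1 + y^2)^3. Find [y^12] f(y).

(1 + y + y^2 + y^3 + y^4 + y^5) has coefficients 1,1,1,1,1,1 for degrees 0…5.
(1 + y + y^2 + y^3 + y^4 + y^5) has coefficients 1,1,1,1,1,1,0,0,0,0,0,0,0 for degrees 0…12.
Finally multiplying by (1 + y^2)^3, the product of all factors after the first has coefficients 1,1,4,4,7,7,7,7,4,4,1,1,0 for degrees 0…12.
[y^12] = 1·0 + 1·1 + 1·1 + 1·4 + 1·4 + 1·7 = 17.

17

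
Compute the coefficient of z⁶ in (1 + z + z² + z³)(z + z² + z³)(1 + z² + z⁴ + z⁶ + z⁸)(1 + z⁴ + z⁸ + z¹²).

8

(1 + z + z² + z³) has coefficients 1,1,1,1 for degrees 0…3.
(z + z² + z³) has coefficients 0,1,1,1,0,0,0 for degrees 0…6.
Multiplying by (1 + z² + z⁴ + z⁶ + z⁸) gives running coefficients 0,1,1,2,1,2,1 for degrees 0…6.
Finally multiplying by (1 + z⁴ + z⁸ + z¹²), the product of all factors after the first has coefficients 0,1,1,2,1,3,2 for degrees 0…6.
[z⁶] = 1·2 + 1·3 + 1·1 + 1·2 = 8.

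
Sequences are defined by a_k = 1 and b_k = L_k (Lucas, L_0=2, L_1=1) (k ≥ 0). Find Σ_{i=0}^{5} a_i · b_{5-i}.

28

This is [x^5] in the product of the two ordinary generating functions.
Σ = 1·11 + 1·7 + 1·4 + 1·3 + 1·1 + 1·2 = 28.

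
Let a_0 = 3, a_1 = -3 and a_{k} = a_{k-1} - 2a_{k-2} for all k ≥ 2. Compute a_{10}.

The ordinary generating function has denominator 1 - y + 2y^2.
Iterating the recurrence: a_0,…,a_{10} = 3, -3, -9, -3, 15, 21, -9, -51, -33, 69, 135.

135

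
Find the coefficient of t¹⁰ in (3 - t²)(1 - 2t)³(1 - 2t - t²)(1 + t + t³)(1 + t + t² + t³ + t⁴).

-17

(3 - t²) has coefficients 3,0,-1 for degrees 0…2.
(1 - 2t)³ has coefficients 1,-6,12,-8,0,0,0,0,0,0,0 for degrees 0…10.
Multiplying by (1 - 2t - t²) gives running coefficients 1,-8,23,-26,4,8,0,0,0,0,0 for degrees 0…10.
Multiplying by (1 + t + t³) gives running coefficients 1,-7,15,-2,-30,35,-18,4,8,0,0 for degrees 0…10.
Finally multiplying by (1 + t + t² + t³ + t⁴), the product of all factors after the first has coefficients 1,-6,9,7,-23,11,0,-11,-1,29,-6 for degrees 0…10.
[t¹⁰] = 3·(-6) − 1·(-1) = -17.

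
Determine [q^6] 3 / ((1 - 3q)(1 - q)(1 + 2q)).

2019

The denominator gives the recurrence a_n = 2a_(n−1) + 5a_(n−2) − 6a_(n−3) for n ≥ 3; the numerator fixes a_0 = 3, a_1 = 6, a_2 = 27.
Iterating: 3, 6, 27, 66, 231, 630, 2019, so a_6 = 2019.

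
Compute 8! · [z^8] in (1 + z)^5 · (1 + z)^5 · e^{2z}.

The EGF product rule gives c_8 = Σ_{k_1+k_2+k_3=8} C(8; k_1,k_2,k_3) · ∏ g_i(k_i), where (1+z)^5 gives the falling factorial (5)_k; (1+z)^5 gives the falling factorial (5)_k; e^{2z} gives (2)^k.
g_1(k) for k = 0…8: 1, 5, 20, 60, 120, 120, 0, 0, 0.
g_2(k) for k = 0…8: 1, 5, 20, 60, 120, 120, 0, 0, 0.
g_3(k) for k = 0…8: 1, 2, 4, 8, 16, 32, 64, 128, 256.
First combine the last two factors: h(k) = Σ_j C(k,j)·g_2(j)·g_3(k−j) for k = 0…8: 1, 7, 44, 248, 1256, 5752, 24064, 93088, 336896.
c_8 = Σ_k C(8,k)·g_1(k)·h(8−k) = 1·1·336896 + 8·5·93088 + 28·20·24064 + 56·60·5752 + 70·120·1256 + 56·120·248 = 336896 + 3723520 + 13475840 + 19326720 + 10550400 + 1666560 = 49079936.

49079936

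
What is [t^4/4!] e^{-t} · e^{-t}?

16

The EGF product rule gives c_4 = Σ_{k_1+k_2=4} C(4; k_1,k_2) · ∏ g_i(k_i), where e^{-t} gives (-1)^k; e^{-t} gives (-1)^k.
g_1(k) for k = 0…4: 1, -1, 1, -1, 1.
g_2(k) for k = 0…4: 1, -1, 1, -1, 1.
c_4 = Σ_k C(4,k)·g_1(k)·g_2(4−k) = 1·1·1 + 4·(-1)·(-1) + 6·1·1 + 4·(-1)·(-1) + 1·1·1 = 1 + 4 + 6 + 4 + 1 = 16.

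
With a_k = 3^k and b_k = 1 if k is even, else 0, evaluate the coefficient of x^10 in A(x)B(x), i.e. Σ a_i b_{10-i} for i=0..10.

Write out a_i and b_{10-i} for i = 0,…,10 and sum the products.
Σ = 1·1 + 3·0 + 9·1 + 27·0 + 81·1 + 243·0 + 729·1 + 2187·0 + 6561·1 + 19683·0 + 59049·1 = 66430.

66430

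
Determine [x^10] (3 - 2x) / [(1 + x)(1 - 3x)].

The denominator gives the recurrence a_n = 2a_(n−1) + 3a_(n−2) for n ≥ 3; the numerator fixes a_0 = 3, a_1 = 4, a_2 = 17.
Iterating: 3, 4, 17, 46, 143, 424, 1277, 3826, 11483, 34444, 103337, so a_10 = 103337.

103337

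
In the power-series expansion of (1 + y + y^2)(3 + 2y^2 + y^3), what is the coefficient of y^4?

3

(1 + y + y^2) has coefficients 1,1,1 for degrees 0…2.
(3 + 2y^2 + y^3) has coefficients 3,0,2,1,0 for degrees 0…4.
[y^4] = 1·0 + 1·1 + 1·2 = 3.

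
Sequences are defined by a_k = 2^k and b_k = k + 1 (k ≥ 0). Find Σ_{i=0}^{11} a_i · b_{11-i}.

This is [x^11] in the product of the two ordinary generating functions.
Σ = 1·12 + 2·11 + 4·10 + 8·9 + 16·8 + 32·7 + 64·6 + 128·5 + 256·4 + 512·3 + 1024·2 + 2048·1 = 8178.

8178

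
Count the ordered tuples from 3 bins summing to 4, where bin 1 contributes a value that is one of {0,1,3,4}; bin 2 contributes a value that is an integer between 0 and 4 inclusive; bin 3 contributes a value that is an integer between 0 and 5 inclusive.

12

The generating function for the choices is (1 + y + y³ + y⁴)·(1 + y + y² + y³ + y⁴)·(1 + y + y² + y³ + y⁴ + y⁵); the count is [y⁴].
(1 + y + y³ + y⁴) has coefficients 1,1,0,1,1 for degrees 0…4.
(1 + y + y² + y³ + y⁴) has coefficients 1,1,1,1,1 for degrees 0…4.
Finally multiplying by (1 + y + y² + y³ + y⁴ + y⁵), the product of all factors after the first has coefficients 1,2,3,4,5 for degrees 0…4.
[y⁴] = 1·5 + 1·4 + 1·2 + 1·1 = 12.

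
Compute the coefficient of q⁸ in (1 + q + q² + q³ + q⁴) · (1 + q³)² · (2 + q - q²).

2

(1 + q + q² + q³ + q⁴) has coefficients 1,1,1,1,1 for degrees 0…4.
(1 + q³)² has coefficients 1,0,0,2,0,0,1,0,0 for degrees 0…8.
Finally multiplying by (2 + q - q²), the product of all factors after the first has coefficients 2,1,-1,4,2,-2,2,1,-1 for degrees 0…8.
[q⁸] = 1·(-1) + 1·1 + 1·2 + 1·(-2) + 1·2 = 2.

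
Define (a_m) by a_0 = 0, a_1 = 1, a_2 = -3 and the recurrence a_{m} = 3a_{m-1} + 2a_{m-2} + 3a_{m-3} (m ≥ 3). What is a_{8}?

-4965

The ordinary generating function has denominator 1 - 3q - 2q^2 - 3q^3.
Iterating the recurrence: a_0,…,a_{8} = 0, 1, -3, -7, -24, -95, -354, -1324, -4965.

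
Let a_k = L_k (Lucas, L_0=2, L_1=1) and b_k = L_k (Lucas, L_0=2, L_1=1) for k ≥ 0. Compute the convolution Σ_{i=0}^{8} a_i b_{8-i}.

This is [x^8] in the product of the two ordinary generating functions.
Σ = 2·47 + 1·29 + 3·18 + 4·11 + 7·7 + 11·4 + 18·3 + 29·1 + 47·2 = 491.

491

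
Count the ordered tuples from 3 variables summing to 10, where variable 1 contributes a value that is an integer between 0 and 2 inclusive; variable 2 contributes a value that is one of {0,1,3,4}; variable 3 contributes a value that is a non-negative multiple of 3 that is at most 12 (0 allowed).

4

The generating function for the choices is (1 + t + t^2)·(1 + t + t^3 + t^4)·(1 + t^3 + t^6 + t^9 + t^12); the count is [t^10].
(1 + t + t^2) has coefficients 1,1,1 for degrees 0…2.
(1 + t + t^3 + t^4) has coefficients 1,1,0,1,1,0,0,0,0,0,0 for degrees 0…10.
Finally multiplying by (1 + t^3 + t^6 + t^9 + t^12), the product of all factors after the first has coefficients 1,1,0,2,2,0,2,2,0,2,2 for degrees 0…10.
[t^10] = 1·2 + 1·2 + 1·0 = 4.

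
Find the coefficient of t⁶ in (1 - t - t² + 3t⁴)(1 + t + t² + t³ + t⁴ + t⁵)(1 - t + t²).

1

(1 - t - t² + 3t⁴) has coefficients 1,-1,-1,0,3 for degrees 0…4.
(1 + t + t² + t³ + t⁴ + t⁵) has coefficients 1,1,1,1,1,1,0 for degrees 0…6.
Finally multiplying by (1 - t + t²), the product of all factors after the first has coefficients 1,0,1,1,1,1,0 for degrees 0…6.
[t⁶] = 1·0 − 1·1 − 1·1 + 3·1 = 1.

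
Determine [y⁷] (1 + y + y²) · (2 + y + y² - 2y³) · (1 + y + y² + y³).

-3

(1 + y + y²) has coefficients 1,1,1 for degrees 0…2.
(2 + y + y² - 2y³) has coefficients 2,1,1,-2,0,0,0,0 for degrees 0…7.
Finally multiplying by (1 + y + y² + y³), the product of all factors after the first has coefficients 2,3,4,2,0,-1,-2,0 for degrees 0…7.
[y⁷] = 1·0 + 1·(-2) + 1·(-1) = -3.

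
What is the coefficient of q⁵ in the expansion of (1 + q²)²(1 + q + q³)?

(1 + q²)² has coefficients 1,0,2,0,1 for degrees 0…4.
(1 + q + q³) has coefficients 1,1,0,1,0,0 for degrees 0…5.
[q⁵] = 1·0 + 2·1 + 1·1 = 3.

3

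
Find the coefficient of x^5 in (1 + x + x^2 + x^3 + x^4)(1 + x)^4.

(1 + x + x^2 + x^3 + x^4) has coefficients 1,1,1,1,1 for degrees 0…4.
(1 + x)^4 has coefficients 1,4,6,4,1,0 for degrees 0…5.
[x^5] = 1·0 + 1·1 + 1·4 + 1·6 + 1·4 = 15.

15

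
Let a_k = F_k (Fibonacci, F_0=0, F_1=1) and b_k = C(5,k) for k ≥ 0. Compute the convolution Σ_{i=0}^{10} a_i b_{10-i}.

610

The convolution is the x^10 coefficient of A(x)B(x).
Σ = 0·0 + 1·0 + 1·0 + 2·0 + 3·0 + 5·1 + 8·5 + 13·10 + 21·10 + 34·5 + 55·1 = 610.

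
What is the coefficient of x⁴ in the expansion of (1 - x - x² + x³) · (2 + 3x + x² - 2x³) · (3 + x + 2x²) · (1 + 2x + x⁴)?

(1 - x - x² + x³) has coefficients 1,-1,-1,1 for degrees 0…3.
(2 + 3x + x² - 2x³) has coefficients 2,3,1,-2,0 for degrees 0…4.
Multiplying by (3 + x + 2x²) gives running coefficients 6,11,10,1,0 for degrees 0…4.
Finally multiplying by (1 + 2x + x⁴), the product of all factors after the first has coefficients 6,23,32,21,8 for degrees 0…4.
[x⁴] = 1·8 − 1·21 − 1·32 + 1·23 = -22.

-22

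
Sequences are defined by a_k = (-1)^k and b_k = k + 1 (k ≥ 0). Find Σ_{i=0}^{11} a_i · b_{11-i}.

6

This is [x^11] in the product of the two ordinary generating functions.
Σ = 1·12 − 1·11 + 1·10 − 1·9 + 1·8 − 1·7 + 1·6 − 1·5 + 1·4 − 1·3 + 1·2 − 1·1 = 6.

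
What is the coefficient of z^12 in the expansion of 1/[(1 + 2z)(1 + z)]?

Partial fractions give a closed form: a_n = (2)·(-2)^n + (-1)·(-1)^n.
At n = 12: a_12 = 8191.

8191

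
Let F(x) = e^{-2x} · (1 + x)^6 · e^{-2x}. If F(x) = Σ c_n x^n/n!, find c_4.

The EGF product rule gives c_4 = Σ_{k_1+k_2+k_3=4} C(4; k_1,k_2,k_3) · ∏ g_i(k_i), where e^{-2x} gives (-2)^k; (1+x)^6 gives the falling factorial (6)_k; e^{-2x} gives (-2)^k.
g_1(k) for k = 0…4: 1, -2, 4, -8, 16.
g_2(k) for k = 0…4: 1, 6, 30, 120, 360.
g_3(k) for k = 0…4: 1, -2, 4, -8, 16.
First combine the last two factors: h(k) = Σ_j C(k,j)·g_2(j)·g_3(k−j) for k = 0…4: 1, 4, 10, 4, -56.
c_4 = Σ_k C(4,k)·g_1(k)·h(4−k) = 1·1·(-56) + 4·(-2)·4 + 6·4·10 + 4·(-8)·4 + 1·16·1 = −56 − 32 + 240 − 128 + 16 = 40.

40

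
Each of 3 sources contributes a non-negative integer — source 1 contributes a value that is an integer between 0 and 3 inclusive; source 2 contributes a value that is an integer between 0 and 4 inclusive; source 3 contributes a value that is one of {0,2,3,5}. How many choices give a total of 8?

9

The generating function for the choices is (1 + q + q^2 + q^3)·(1 + q + q^2 + q^3 + q^4)·(1 + q^2 + q^3 + q^5); the count is [q^8].
(1 + q + q^2 + q^3) has coefficients 1,1,1,1 for degrees 0…3.
(1 + q + q^2 + q^3 + q^4) has coefficients 1,1,1,1,1,0,0,0,0 for degrees 0…8.
Finally multiplying by (1 + q^2 + q^3 + q^5), the product of all factors after the first has coefficients 1,1,2,3,3,3,3,2,1 for degrees 0…8.
[q^8] = 1·1 + 1·2 + 1·3 + 1·3 = 9.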